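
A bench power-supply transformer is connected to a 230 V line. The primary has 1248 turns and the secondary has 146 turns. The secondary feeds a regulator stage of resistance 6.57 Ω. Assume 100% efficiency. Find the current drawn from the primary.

I_p ≈ 0.479 A

V_s = V_p × N_s/N_p = 230 × 146/1248 = 26.907 V.
I_s = V_s/R = 26.907/6.57 = 4.0954 A.
For an ideal transformer I_p N_p = I_s N_s, so I_p = 4.0954 × 146/1248 = 0.479 A.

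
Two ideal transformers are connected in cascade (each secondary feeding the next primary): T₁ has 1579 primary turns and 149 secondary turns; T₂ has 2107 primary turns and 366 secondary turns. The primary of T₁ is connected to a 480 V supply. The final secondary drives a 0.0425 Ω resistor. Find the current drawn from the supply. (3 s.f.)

Secondary of T₁: V = 480.00 × 149/1579 = 45.294 V.
Secondary of T₂: V = 45.294 × 366/2107 = 7.8680 V.
I_load = 7.8680/0.0425 = 185.13 A, so P_out = 7.8680 × 185.13 = 1456.6 W.
All ideal ⇒ P_in = P_out, so I_supply = 1456.6/480 = 3.03 A.

I_supply ≈ 3.03 A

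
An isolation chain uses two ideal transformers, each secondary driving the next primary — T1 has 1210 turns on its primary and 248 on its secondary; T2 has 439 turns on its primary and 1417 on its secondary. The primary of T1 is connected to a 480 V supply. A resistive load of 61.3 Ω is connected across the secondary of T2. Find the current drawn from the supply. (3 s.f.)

After T1: V = 480.00 × 248/1210 = 98.380 V.
After T2: V = 98.380 × 1417/439 = 317.55 V.
I_load = 317.55/61.3 = 5.1803 A, so P_out = 317.55 × 5.1803 = 1645.0 W.
All ideal ⇒ P_in = P_out, so I_supply = 1645.0/480 = 3.43 A.

I_supply ≈ 3.43 A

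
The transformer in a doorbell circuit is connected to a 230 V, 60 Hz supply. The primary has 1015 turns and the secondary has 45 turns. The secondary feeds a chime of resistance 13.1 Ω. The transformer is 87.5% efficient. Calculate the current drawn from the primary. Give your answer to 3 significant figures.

V_s = 230 × 45/1015 = 10.197 V.
I_s = V_s/R = 10.197/13.1 = 0.77840 A.
P_out = V_s I_s = 10.197 × 0.77840 = 7.9374 W.
P_in = P_out/η = 7.9374/0.875 = 9.0713 W.
I_p = P_in/V_p = 9.0713/230 = 0.0394 A.

I_p ≈ 0.0394 A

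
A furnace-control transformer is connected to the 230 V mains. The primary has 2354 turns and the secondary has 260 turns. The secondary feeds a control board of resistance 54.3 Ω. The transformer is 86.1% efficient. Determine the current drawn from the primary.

V_s = 230 × 260/2354 = 25.404 V.
I_s = V_s/R = 25.404/54.3 = 0.46784 A.
P_out = V_s I_s = 25.404 × 0.46784 = 11.885 W.
P_in = P_out/η = 11.885/0.861 = 13.803 W.
I_p = P_in/V_p = 13.803/230 = 0.0600 A.

I_p ≈ 0.0600 A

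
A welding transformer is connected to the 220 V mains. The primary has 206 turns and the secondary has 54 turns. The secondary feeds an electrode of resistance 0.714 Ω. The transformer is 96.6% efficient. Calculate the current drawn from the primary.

V_s = 220 × 54/206 = 57.670 V.
I_s = V_s/R = 57.670/0.714 = 80.770 A.
P_out = V_s I_s = 57.670 × 80.770 = 4658.0 W.
P_in = P_out/η = 4658.0/0.966 = 4822.0 W.
I_p = P_in/V_p = 4822.0/220 = 21.9 A.

I_p ≈ 21.9 A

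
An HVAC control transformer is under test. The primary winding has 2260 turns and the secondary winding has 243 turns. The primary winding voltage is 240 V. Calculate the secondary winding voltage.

V_s ≈ 25.8 V

V_s/V_p = N_s/N_p, so V_s = 240 × 243/2260 = 25.8 V.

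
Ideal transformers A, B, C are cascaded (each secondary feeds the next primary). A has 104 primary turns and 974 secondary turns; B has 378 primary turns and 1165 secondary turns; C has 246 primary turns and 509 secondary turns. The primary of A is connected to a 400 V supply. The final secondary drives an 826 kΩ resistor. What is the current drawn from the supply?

Secondary of A: V = 400.00 × 974/104 = 3746.2 V.
Secondary of B: V = 3746.2 × 1165/378 = 11546 V.
Secondary of C: V = 11546 × 509/246 = 23889 V.
I_load = 23889/826000 = 0.028922 A, so P_out = 23889 × 0.028922 = 690.92 W.
All ideal ⇒ P_in = P_out, so I_supply = 690.92/400 = 1.73 A.

I_supply ≈ 1.73 A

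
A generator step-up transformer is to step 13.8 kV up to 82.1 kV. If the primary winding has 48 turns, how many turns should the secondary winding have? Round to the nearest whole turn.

N_s/N_p = V_s/V_p, so N_s = 48 × 82100/13800 = 285.6 ≈ 286 turns.

N_s = 286 turns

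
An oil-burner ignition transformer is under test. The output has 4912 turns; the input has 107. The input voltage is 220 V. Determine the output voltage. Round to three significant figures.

V_out ≈ 10100 V

V_out/V_in = N_out/N_in, so V_out = 220 × 4912/107 = 10100 V.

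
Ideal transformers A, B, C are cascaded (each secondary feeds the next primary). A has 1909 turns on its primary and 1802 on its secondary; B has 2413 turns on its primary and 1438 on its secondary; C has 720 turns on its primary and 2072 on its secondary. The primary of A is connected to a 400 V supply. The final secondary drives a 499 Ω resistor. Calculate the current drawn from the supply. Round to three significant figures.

I_supply ≈ 2.10 A

After A: V = 400.00 × 1802/1909 = 377.58 V.
After B: V = 377.58 × 1438/2413 = 225.01 V.
After C: V = 225.01 × 2072/720 = 647.54 V.
I_load = 647.54/499 = 1.2977 A, so P_out = 647.54 × 1.2977 = 840.30 W.
All ideal ⇒ P_in = P_out, so I_supply = 840.30/400 = 2.10 A.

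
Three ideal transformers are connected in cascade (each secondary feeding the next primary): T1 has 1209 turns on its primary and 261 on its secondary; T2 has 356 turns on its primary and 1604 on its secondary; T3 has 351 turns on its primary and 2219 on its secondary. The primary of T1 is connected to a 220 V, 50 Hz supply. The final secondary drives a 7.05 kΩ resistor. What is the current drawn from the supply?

I_supply ≈ 1.18 A

After T1: V = 220.00 × 261/1209 = 47.494 V.
After T2: V = 47.494 × 1604/356 = 213.99 V.
After T3: V = 213.99 × 2219/351 = 1352.8 V.
I_load = 1352.8/7050 = 0.19189 A, so P_out = 1352.8 × 0.19189 = 259.59 W.
All ideal ⇒ P_in = P_out, so I_supply = 259.59/220 = 1.18 A.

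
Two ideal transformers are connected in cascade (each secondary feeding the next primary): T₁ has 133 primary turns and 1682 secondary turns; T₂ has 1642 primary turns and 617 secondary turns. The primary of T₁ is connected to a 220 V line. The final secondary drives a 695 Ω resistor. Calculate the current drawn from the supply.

After T₁: V = 220.00 × 1682/133 = 2782.3 V.
After T₂: V = 2782.3 × 617/1642 = 1045.5 V.
I_load = 1045.5/695 = 1.5043 A, so P_out = 1045.5 × 1.5043 = 1572.7 W.
All ideal ⇒ P_in = P_out, so I_supply = 1572.7/220 = 7.15 A.

I_supply ≈ 7.15 A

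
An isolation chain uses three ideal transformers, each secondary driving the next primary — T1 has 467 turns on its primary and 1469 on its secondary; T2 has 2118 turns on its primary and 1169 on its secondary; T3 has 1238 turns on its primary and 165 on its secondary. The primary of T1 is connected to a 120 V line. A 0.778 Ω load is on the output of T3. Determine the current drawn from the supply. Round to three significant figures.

Secondary of T1: V = 120.00 × 1469/467 = 377.47 V.
Secondary of T2: V = 377.47 × 1169/2118 = 208.34 V.
Secondary of T3: V = 208.34 × 165/1238 = 27.768 V.
I_load = 27.768/0.778 = 35.691 A, so P_out = 27.768 × 35.691 = 991.05 W.
All ideal ⇒ P_in = P_out, so I_supply = 991.05/120 = 8.26 A.

I_supply ≈ 8.26 A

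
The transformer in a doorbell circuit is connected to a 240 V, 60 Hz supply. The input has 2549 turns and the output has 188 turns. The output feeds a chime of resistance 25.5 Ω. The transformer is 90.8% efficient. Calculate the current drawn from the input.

V_out = 240 × 188/2549 = 17.701 V.
I_out = V_out/R = 17.701/25.5 = 0.69416 A.
P_out = V_out I_out = 17.701 × 0.69416 = 12.287 W.
P_in = P_out/η = 12.287/0.908 = 13.532 W.
I_in = P_in/V_in = 13.532/240 = 0.0564 A.

I_in ≈ 0.0564 A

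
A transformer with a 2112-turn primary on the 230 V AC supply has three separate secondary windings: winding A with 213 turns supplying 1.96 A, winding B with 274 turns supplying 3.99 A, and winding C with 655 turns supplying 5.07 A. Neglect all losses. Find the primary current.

V_A = 230 × 213/2112 = 23.196 V; V_B = 230 × 274/2112 = 29.839 V; V_C = 230 × 655/2112 = 71.330 V.
P_out = V_A I_A + V_B I_B + V_C I_C = 23.196×1.96 + 29.839×3.99 + 71.330×5.07 = 45.464 + 119.06 + 361.65 = 526.17 W.
Ideal ⇒ P_in = P_out, so I_p = P_out/V_p = 526.17/230 = 2.29 A.

I_p ≈ 2.29 A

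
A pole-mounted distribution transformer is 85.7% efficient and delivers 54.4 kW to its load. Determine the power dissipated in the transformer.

P_in = P_out/η = 54400/0.857 = 63477.2 W.
P_loss = P_in − P_out = 63477.2 − 54400 = 9080 W.

P_loss ≈ 9080 W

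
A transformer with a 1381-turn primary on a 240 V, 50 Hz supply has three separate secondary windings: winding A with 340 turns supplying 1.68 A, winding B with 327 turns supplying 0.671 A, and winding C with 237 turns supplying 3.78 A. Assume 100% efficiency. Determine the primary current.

V_A = 240 × 340/1381 = 59.088 V; V_B = 240 × 327/1381 = 56.828 V; V_C = 240 × 237/1381 = 41.188 V.
P_out = V_A I_A + V_B I_B + V_C I_C = 59.088×1.68 + 56.828×0.671 + 41.188×3.78 = 99.267 + 38.132 + 155.69 = 293.09 W.
Ideal ⇒ P_in = P_out, so I_p = P_out/V_p = 293.09/240 = 1.22 A.

I_p ≈ 1.22 A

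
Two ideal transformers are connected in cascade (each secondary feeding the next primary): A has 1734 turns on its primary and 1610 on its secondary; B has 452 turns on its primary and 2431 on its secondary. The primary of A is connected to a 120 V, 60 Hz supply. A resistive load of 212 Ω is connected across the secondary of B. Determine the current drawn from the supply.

After A: V = 120.00 × 1610/1734 = 111.42 V.
After B: V = 111.42 × 2431/452 = 599.25 V.
I_load = 599.25/212 = 2.8266 A, so P_out = 599.25 × 2.8266 = 1693.8 W.
All ideal ⇒ P_in = P_out, so I_supply = 1693.8/120 = 14.1 A.

I_supply ≈ 14.1 A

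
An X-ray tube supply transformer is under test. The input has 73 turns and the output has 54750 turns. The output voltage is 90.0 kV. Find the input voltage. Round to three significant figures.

V_in ≈ 120 V

V_in/V_out = N_in/N_out, so V_in = 90000 × 73/54750 = 120 V.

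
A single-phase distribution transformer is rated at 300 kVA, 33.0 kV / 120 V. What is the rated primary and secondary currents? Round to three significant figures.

I_p = S/V_p = 300000/33000 = 9.09 A.
I_s = S/V_s = 300000/120 = 2500 A.

I_p ≈ 9.09 A, I_s ≈ 2500 A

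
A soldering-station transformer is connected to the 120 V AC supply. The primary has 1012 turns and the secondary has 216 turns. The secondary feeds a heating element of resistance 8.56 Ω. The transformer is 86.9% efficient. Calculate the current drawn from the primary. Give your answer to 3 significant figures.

I_p ≈ 0.735 A

V_s = 120 × 216/1012 = 25.613 V.
I_s = V_s/R = 25.613/8.56 = 2.9921 A.
P_out = V_s I_s = 25.613 × 2.9921 = 76.636 W.
P_in = P_out/η = 76.636/0.869 = 88.189 W.
I_p = P_in/V_p = 88.189/120 = 0.735 A.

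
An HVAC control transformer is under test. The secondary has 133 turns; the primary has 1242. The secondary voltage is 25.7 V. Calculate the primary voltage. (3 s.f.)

V_p/V_s = N_p/N_s, so V_p = 25.7 × 1242/133 = 240 V.

V_p ≈ 240 V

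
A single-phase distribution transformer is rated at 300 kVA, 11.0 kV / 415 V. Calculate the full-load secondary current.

I_s = S/V_s = 300000/415 = 723 A.

I_s ≈ 723 A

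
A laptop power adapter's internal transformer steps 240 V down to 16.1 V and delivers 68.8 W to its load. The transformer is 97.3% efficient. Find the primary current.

P_in = P_out/η = 68.8/0.973 = 70.709 W.
I_p = P_in/V_p = 70.709/240 = 0.295 A.

I_p ≈ 0.295 A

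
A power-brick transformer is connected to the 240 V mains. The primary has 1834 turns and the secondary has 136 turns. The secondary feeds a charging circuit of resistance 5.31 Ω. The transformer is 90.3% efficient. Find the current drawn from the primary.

V_s = 240 × 136/1834 = 17.797 V.
I_s = V_s/R = 17.797/5.31 = 3.3516 A.
P_out = V_s I_s = 17.797 × 3.3516 = 59.650 W.
P_in = P_out/η = 59.650/0.903 = 66.057 W.
I_p = P_in/V_p = 66.057/240 = 0.275 A.

I_p ≈ 0.275 A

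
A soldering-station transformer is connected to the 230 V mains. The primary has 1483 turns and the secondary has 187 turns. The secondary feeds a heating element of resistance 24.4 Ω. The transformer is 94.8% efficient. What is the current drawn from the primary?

V_s = 230 × 187/1483 = 29.002 V.
I_s = V_s/R = 29.002/24.4 = 1.1886 A.
P_out = V_s I_s = 29.002 × 1.1886 = 34.472 W.
P_in = P_out/η = 34.472/0.948 = 36.363 W.
I_p = P_in/V_p = 36.363/230 = 0.158 A.

I_p ≈ 0.158 A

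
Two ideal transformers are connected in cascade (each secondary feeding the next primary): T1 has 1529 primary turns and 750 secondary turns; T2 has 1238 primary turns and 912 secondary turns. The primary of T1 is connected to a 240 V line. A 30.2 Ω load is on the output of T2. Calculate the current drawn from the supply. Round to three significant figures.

I_supply ≈ 1.04 A

Secondary of T1: V = 240.00 × 750/1529 = 117.72 V.
Secondary of T2: V = 117.72 × 912/1238 = 86.724 V.
I_load = 86.724/30.2 = 2.8717 A, so P_out = 86.724 × 2.8717 = 249.04 W.
All ideal ⇒ P_in = P_out, so I_supply = 249.04/240 = 1.04 A.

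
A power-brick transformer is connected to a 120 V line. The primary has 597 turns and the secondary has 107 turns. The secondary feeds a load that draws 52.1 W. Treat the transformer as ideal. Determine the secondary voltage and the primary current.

V_s = V_p × N_s/N_p = 120 × 107/597 = 21.508 V.
I_s = P/V_s = 52.1/21.508 = 2.4224 A.
I_p = I_s × N_s/N_p = 2.4224 × 107/597 = 0.434 A.

V_s ≈ 21.5 V, I_p ≈ 0.434 A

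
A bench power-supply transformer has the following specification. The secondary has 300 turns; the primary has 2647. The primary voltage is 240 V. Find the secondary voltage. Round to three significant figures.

V_s/V_p = N_s/N_p, so V_s = 240 × 300/2647 = 27.2 V.

V_s ≈ 27.2 V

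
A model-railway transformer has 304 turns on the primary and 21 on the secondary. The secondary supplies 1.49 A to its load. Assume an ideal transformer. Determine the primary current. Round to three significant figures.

For an ideal transformer I_p/I_s = N_s/N_p, so I_p = 1.49 × 21/304 = 0.103 A.

I_p ≈ 0.103 A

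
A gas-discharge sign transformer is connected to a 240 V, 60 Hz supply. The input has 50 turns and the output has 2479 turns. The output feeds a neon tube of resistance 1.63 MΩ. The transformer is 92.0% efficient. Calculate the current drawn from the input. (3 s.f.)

V_out = 240 × 2479/50 = 11899 V.
I_out = V_out/R = 11899/(1.63×10^6) = 0.0073001 A.
P_out = V_out I_out = 11899 × 0.0073001 = 86.866 W.
P_in = P_out/η = 86.866/0.920 = 94.419 W.
I_in = P_in/V_in = 94.419/240 = 0.393 A.

I_in ≈ 0.393 A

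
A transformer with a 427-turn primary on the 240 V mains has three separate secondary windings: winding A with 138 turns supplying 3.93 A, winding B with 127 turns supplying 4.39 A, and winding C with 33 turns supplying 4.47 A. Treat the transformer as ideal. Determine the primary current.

V_A = 240 × 138/427 = 77.564 V; V_B = 240 × 127/427 = 71.382 V; V_C = 240 × 33/427 = 18.548 V.
P_out = V_A I_A + V_B I_B + V_C I_C = 77.564×3.93 + 71.382×4.39 + 18.548×4.47 = 304.83 + 313.37 + 82.910 = 701.10 W.
Ideal ⇒ P_in = P_out, so I_p = P_out/V_p = 701.10/240 = 2.92 A.

I_p ≈ 2.92 A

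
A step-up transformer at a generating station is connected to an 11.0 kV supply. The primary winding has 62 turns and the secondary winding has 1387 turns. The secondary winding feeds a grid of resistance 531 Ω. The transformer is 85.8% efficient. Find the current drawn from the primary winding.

V_s = 11000 × 1387/62 = 246080 V.
I_s = V_s/R = 246080/531 = 463.43 A.
P_out = V_s I_s = 246080 × 463.43 = 1.1404×10^8 W.
P_in = P_out/η = 1.1404×10^8/0.858 = 1.3291×10^8 W.
I_p = P_in/V_p = 1.3291×10^8/11000 = 12100 A.

I_p ≈ 12100 A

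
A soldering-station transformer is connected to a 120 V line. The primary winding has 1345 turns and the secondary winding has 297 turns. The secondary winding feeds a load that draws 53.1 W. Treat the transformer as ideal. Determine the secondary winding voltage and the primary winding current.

V_s ≈ 26.5 V, I_p ≈ 0.442 A

V_s = V_p × N_s/N_p = 120 × 297/1345 = 26.498 V.
I_s = P/V_s = 53.1/26.498 = 2.0039 A.
I_p = I_s × N_s/N_p = 2.0039 × 297/1345 = 0.442 A.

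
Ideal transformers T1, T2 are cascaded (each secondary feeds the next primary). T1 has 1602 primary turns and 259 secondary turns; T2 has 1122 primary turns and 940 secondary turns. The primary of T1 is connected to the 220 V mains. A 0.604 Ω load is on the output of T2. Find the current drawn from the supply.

After T1: V = 220.00 × 259/1602 = 35.568 V.
After T2: V = 35.568 × 940/1122 = 29.799 V.
I_load = 29.799/0.604 = 49.335 A, so P_out = 29.799 × 49.335 = 1470.1 W.
All ideal ⇒ P_in = P_out, so I_supply = 1470.1/220 = 6.68 A.

I_supply ≈ 6.68 A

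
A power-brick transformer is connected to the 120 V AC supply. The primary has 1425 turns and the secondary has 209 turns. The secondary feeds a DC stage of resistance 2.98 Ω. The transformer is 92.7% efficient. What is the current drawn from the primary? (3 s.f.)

I_p ≈ 0.934 A

V_s = 120 × 209/1425 = 17.600 V.
I_s = V_s/R = 17.600/2.98 = 5.9060 A.
P_out = V_s I_s = 17.600 × 5.9060 = 103.95 W.
P_in = P_out/η = 103.95/0.927 = 112.13 W.
I_p = P_in/V_p = 112.13/120 = 0.934 A.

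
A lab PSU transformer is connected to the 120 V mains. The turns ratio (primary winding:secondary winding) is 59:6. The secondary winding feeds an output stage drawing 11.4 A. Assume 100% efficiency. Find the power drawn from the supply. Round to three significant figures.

P ≈ 139 W

I_p = I_s × N_s/N_p = 11.4 × 6/59 = 1.1593 A.
P = V_p I_p = 120 × 1.1593 = 139 W.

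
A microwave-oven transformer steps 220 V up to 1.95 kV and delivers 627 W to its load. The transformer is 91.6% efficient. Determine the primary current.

P_in = P_out/η = 627/0.916 = 684.50 W.
I_p = P_in/V_p = 684.50/220 = 3.11 A.

I_p ≈ 3.11 A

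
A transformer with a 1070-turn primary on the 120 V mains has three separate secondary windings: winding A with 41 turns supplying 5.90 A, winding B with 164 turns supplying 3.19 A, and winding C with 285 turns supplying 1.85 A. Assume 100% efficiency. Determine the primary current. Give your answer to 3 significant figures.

V_A = 120 × 41/1070 = 4.5981 V; V_B = 120 × 164/1070 = 18.393 V; V_C = 120 × 285/1070 = 31.963 V.
P_out = V_A I_A + V_B I_B + V_C I_C = 4.5981×5.90 + 18.393×3.19 + 31.963×1.85 = 27.129 + 58.672 + 59.131 = 144.93 W.
Ideal ⇒ P_in = P_out, so I_p = P_out/V_p = 144.93/120 = 1.21 A.

I_p ≈ 1.21 A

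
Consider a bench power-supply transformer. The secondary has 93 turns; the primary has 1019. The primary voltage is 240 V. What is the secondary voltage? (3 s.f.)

V_s/V_p = N_s/N_p, so V_s = 240 × 93/1019 = 21.9 V.

V_s ≈ 21.9 V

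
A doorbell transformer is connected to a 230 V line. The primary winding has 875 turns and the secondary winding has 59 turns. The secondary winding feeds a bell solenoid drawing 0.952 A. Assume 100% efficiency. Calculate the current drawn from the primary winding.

For an ideal transformer I_p N_p = I_s N_s, so I_p = 0.952 × 59/875 = 0.0642 A.

I_p ≈ 0.0642 A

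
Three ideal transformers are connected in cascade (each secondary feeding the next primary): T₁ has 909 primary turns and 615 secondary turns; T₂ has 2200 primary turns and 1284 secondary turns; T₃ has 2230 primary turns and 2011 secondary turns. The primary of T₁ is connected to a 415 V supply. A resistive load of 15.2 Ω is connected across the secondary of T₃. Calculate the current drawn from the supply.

Secondary of T₁: V = 415.00 × 615/909 = 280.78 V.
Secondary of T₂: V = 280.78 × 1284/2200 = 163.87 V.
Secondary of T₃: V = 163.87 × 2011/2230 = 147.78 V.
I_load = 147.78/15.2 = 9.7222 A, so P_out = 147.78 × 9.7222 = 1436.7 W.
All ideal ⇒ P_in = P_out, so I_supply = 1436.7/415 = 3.46 A.

I_supply ≈ 3.46 A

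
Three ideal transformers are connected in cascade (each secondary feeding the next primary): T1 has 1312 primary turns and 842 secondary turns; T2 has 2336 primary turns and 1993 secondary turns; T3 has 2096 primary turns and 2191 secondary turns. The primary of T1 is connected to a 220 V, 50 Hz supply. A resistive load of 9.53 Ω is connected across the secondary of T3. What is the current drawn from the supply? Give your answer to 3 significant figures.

After T1: V = 220.00 × 842/1312 = 141.19 V.
After T2: V = 141.19 × 1993/2336 = 120.46 V.
After T3: V = 120.46 × 2191/2096 = 125.92 V.
I_load = 125.92/9.53 = 13.213 A, so P_out = 125.92 × 13.213 = 1663.7 W.
All ideal ⇒ P_in = P_out, so I_supply = 1663.7/220 = 7.56 A.

I_supply ≈ 7.56 A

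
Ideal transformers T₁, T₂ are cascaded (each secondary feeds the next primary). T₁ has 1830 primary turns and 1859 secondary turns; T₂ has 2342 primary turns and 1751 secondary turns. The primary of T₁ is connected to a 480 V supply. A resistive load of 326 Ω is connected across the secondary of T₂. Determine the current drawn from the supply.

I_supply ≈ 0.849 A

After T₁: V = 480.00 × 1859/1830 = 487.61 V.
After T₂: V = 487.61 × 1751/2342 = 364.56 V.
I_load = 364.56/326 = 1.1183 A, so P_out = 364.56 × 1.1183 = 407.68 W.
All ideal ⇒ P_in = P_out, so I_supply = 407.68/480 = 0.849 A.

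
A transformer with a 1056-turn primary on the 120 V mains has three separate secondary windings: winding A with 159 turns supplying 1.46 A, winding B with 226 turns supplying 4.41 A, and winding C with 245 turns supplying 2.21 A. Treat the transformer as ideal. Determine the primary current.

V_A = 120 × 159/1056 = 18.068 V; V_B = 120 × 226/1056 = 25.682 V; V_C = 120 × 245/1056 = 27.841 V.
P_out = V_A I_A + V_B I_B + V_C I_C = 18.068×1.46 + 25.682×4.41 + 27.841×2.21 = 26.380 + 113.26 + 61.528 = 201.16 W.
Ideal ⇒ P_in = P_out, so I_p = P_out/V_p = 201.16/120 = 1.68 A.

I_p ≈ 1.68 A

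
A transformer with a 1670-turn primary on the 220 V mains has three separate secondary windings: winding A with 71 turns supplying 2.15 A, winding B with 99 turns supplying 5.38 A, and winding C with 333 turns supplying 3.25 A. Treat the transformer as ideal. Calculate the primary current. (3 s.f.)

I_p ≈ 1.06 A

V_A = 220 × 71/1670 = 9.3533 V; V_B = 220 × 99/1670 = 13.042 V; V_C = 220 × 333/1670 = 43.868 V.
P_out = V_A I_A + V_B I_B + V_C I_C = 9.3533×2.15 + 13.042×5.38 + 43.868×3.25 = 20.110 + 70.166 + 142.57 = 232.85 W.
Ideal ⇒ P_in = P_out, so I_p = P_out/V_p = 232.85/220 = 1.06 A.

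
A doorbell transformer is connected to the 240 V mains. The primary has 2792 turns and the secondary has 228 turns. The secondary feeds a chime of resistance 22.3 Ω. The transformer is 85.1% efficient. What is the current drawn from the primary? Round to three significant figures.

I_p ≈ 0.0843 A

V_s = 240 × 228/2792 = 19.599 V.
I_s = V_s/R = 19.599/22.3 = 0.87887 A.
P_out = V_s I_s = 19.599 × 0.87887 = 17.225 W.
P_in = P_out/η = 17.225/0.851 = 20.241 W.
I_p = P_in/V_p = 20.241/240 = 0.0843 A.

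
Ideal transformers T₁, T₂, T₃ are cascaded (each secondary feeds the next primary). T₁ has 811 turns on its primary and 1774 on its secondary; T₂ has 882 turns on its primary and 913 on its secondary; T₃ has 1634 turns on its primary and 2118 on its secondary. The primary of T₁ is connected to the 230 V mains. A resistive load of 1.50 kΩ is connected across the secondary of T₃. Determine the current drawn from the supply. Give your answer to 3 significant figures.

After T₁: V = 230.00 × 1774/811 = 503.11 V.
After T₂: V = 503.11 × 913/882 = 520.79 V.
After T₃: V = 520.79 × 2118/1634 = 675.05 V.
I_load = 675.05/1500 = 0.45003 A, so P_out = 675.05 × 0.45003 = 303.80 W.
All ideal ⇒ P_in = P_out, so I_supply = 303.80/230 = 1.32 A.

I_supply ≈ 1.32 A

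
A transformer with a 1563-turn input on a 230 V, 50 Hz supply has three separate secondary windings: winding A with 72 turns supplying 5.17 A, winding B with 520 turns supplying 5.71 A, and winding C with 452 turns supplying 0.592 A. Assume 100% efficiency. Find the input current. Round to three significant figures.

I_in ≈ 2.31 A

V_A = 230 × 72/1563 = 10.595 V; V_B = 230 × 520/1563 = 76.520 V; V_C = 230 × 452/1563 = 66.513 V.
P_out = V_A I_A + V_B I_B + V_C I_C = 10.595×5.17 + 76.520×5.71 + 66.513×0.592 = 54.776 + 436.93 + 39.376 = 531.08 W.
Ideal ⇒ P_in = P_out, so I_in = P_out/V_in = 531.08/230 = 2.31 A.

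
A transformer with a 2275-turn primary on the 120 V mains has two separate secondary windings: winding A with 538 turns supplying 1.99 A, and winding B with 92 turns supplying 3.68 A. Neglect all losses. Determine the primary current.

V_A = 120 × 538/2275 = 28.378 V; V_B = 120 × 92/2275 = 4.8527 V.
P_out = V_A I_A + V_B I_B = 28.378×1.99 + 4.8527×3.68 = 56.472 + 17.858 = 74.330 W.
Ideal ⇒ P_in = P_out, so I_p = P_out/V_p = 74.330/120 = 0.619 A.

I_p ≈ 0.619 A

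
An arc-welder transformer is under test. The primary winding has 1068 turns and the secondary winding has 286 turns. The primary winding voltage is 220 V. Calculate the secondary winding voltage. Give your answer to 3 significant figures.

V_s/V_p = N_s/N_p, so V_s = 220 × 286/1068 = 58.9 V.

V_s ≈ 58.9 V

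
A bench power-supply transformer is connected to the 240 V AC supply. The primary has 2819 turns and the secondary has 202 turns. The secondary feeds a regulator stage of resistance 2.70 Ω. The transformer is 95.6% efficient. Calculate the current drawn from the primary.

V_s = 240 × 202/2819 = 17.198 V.
I_s = V_s/R = 17.198/2.70 = 6.3695 A.
P_out = V_s I_s = 17.198 × 6.3695 = 109.54 W.
P_in = P_out/η = 109.54/0.956 = 114.58 W.
I_p = P_in/V_p = 114.58/240 = 0.477 A.

I_p ≈ 0.477 A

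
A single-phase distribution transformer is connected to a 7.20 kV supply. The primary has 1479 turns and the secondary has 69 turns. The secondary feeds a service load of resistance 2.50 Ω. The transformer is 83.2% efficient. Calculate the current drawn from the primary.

I_p ≈ 7.53 A

V_s = 7200 × 69/1479 = 335.90 V.
I_s = V_s/R = 335.90/2.50 = 134.36 A.
P_out = V_s I_s = 335.90 × 134.36 = 45132 W.
P_in = P_out/η = 45132/0.832 = 54245 W.
I_p = P_in/V_p = 54245/7200 = 7.53 A.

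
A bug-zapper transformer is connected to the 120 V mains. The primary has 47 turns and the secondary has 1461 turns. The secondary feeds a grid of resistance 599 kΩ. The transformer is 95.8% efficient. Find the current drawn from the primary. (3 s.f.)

I_p ≈ 0.202 A

V_s = 120 × 1461/47 = 3730.2 V.
I_s = V_s/R = 3730.2/599000 = 0.0062274 A.
P_out = V_s I_s = 3730.2 × 0.0062274 = 23.230 W.
P_in = P_out/η = 23.230/0.958 = 24.248 W.
I_p = P_in/V_p = 24.248/120 = 0.202 A.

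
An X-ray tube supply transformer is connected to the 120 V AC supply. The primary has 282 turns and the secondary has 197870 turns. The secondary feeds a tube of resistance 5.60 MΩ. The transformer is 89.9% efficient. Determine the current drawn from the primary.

I_p ≈ 11.7 A

V_s = 120 × 197870/282 = 84200 V.
I_s = V_s/R = 84200/(5.60×10^6) = 0.015036 A.
P_out = V_s I_s = 84200 × 0.015036 = 1266.0 W.
P_in = P_out/η = 1266.0/0.899 = 1408.2 W.
I_p = P_in/V_p = 1408.2/120 = 11.7 A.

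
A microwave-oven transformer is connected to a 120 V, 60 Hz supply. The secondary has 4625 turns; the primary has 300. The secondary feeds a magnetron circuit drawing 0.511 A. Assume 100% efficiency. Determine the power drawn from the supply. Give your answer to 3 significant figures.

P ≈ 945 W

I_p = I_s × N_s/N_p = 0.511 × 4625/300 = 7.8779 A.
P = V_p I_p = 120 × 7.8779 = 945 W.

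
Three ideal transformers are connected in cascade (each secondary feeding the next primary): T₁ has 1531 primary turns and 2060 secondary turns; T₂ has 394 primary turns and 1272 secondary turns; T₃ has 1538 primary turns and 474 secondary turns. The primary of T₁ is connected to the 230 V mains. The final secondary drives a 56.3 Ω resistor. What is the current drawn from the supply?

Secondary of T₁: V = 230.00 × 2060/1531 = 309.47 V.
Secondary of T₂: V = 309.47 × 1272/394 = 999.10 V.
Secondary of T₃: V = 999.10 × 474/1538 = 307.92 V.
I_load = 307.92/56.3 = 5.4692 A, so P_out = 307.92 × 5.4692 = 1684.1 W.
All ideal ⇒ P_in = P_out, so I_supply = 1684.1/230 = 7.32 A.

I_supply ≈ 7.32 A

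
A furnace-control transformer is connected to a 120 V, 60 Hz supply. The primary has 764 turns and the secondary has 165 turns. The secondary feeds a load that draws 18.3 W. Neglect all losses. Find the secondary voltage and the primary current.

V_s = V_p × N_s/N_p = 120 × 165/764 = 25.916 V.
I_s = P/V_s = 18.3/25.916 = 0.70612 A.
I_p = I_s × N_s/N_p = 0.70612 × 165/764 = 0.152 A.

V_s ≈ 25.9 V, I_p ≈ 0.152 A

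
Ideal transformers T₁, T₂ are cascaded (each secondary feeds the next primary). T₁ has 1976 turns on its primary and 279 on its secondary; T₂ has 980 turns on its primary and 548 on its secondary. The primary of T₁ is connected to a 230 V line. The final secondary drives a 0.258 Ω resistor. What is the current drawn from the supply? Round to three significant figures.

After T₁: V = 230.00 × 279/1976 = 32.475 V.
After T₂: V = 32.475 × 548/980 = 18.159 V.
I_load = 18.159/0.258 = 70.385 A, so P_out = 18.159 × 70.385 = 1278.1 W.
All ideal ⇒ P_in = P_out, so I_supply = 1278.1/230 = 5.56 A.

I_supply ≈ 5.56 A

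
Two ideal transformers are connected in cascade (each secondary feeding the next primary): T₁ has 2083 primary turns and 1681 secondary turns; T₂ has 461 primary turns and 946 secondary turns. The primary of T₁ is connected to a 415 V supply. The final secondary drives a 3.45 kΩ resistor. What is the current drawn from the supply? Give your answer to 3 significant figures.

Secondary of T₁: V = 415.00 × 1681/2083 = 334.91 V.
Secondary of T₂: V = 334.91 × 946/461 = 687.25 V.
I_load = 687.25/3450 = 0.19920 A, so P_out = 687.25 × 0.19920 = 136.90 W.
All ideal ⇒ P_in = P_out, so I_supply = 136.90/415 = 0.330 A.

I_supply ≈ 0.330 A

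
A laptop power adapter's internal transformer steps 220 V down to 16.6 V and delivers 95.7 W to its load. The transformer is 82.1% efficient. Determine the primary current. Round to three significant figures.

P_in = P_out/η = 95.7/0.821 = 116.57 W.
I_p = P_in/V_p = 116.57/220 = 0.530 A.

I_p ≈ 0.530 A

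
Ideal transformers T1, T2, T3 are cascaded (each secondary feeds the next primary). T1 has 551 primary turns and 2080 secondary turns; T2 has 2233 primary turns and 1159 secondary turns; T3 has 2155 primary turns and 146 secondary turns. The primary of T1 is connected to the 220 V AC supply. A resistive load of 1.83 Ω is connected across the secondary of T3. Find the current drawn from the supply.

Secondary of T1: V = 220.00 × 2080/551 = 830.49 V.
Secondary of T2: V = 830.49 × 1159/2233 = 431.05 V.
Secondary of T3: V = 431.05 × 146/2155 = 29.203 V.
I_load = 29.203/1.83 = 15.958 A, so P_out = 29.203 × 15.958 = 466.03 W.
All ideal ⇒ P_in = P_out, so I_supply = 466.03/220 = 2.12 A.

I_supply ≈ 2.12 A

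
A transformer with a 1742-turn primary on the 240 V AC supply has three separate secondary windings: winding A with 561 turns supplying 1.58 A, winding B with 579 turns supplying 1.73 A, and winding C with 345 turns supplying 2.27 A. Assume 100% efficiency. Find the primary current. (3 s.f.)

I_p ≈ 1.53 A

V_A = 240 × 561/1742 = 77.290 V; V_B = 240 × 579/1742 = 79.770 V; V_C = 240 × 345/1742 = 47.532 V.
P_out = V_A I_A + V_B I_B + V_C I_C = 77.290×1.58 + 79.770×1.73 + 47.532×2.27 = 122.12 + 138.00 + 107.90 = 368.02 W.
Ideal ⇒ P_in = P_out, so I_p = P_out/V_p = 368.02/240 = 1.53 A.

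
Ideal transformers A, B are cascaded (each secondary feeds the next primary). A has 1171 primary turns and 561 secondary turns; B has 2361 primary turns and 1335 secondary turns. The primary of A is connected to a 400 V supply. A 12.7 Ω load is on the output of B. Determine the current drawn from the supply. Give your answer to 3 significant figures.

I_supply ≈ 2.31 A

After A: V = 400.00 × 561/1171 = 191.63 V.
After B: V = 191.63 × 1335/2361 = 108.36 V.
I_load = 108.36/12.7 = 8.5319 A, so P_out = 108.36 × 8.5319 = 924.48 W.
All ideal ⇒ P_in = P_out, so I_supply = 924.48/400 = 2.31 A.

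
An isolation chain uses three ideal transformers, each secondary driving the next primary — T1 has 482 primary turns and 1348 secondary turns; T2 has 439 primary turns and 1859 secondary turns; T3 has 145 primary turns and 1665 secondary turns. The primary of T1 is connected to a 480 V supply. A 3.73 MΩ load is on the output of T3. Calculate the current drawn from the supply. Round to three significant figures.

Secondary of T1: V = 480.00 × 1348/482 = 1342.4 V.
Secondary of T2: V = 1342.4 × 1859/439 = 5684.6 V.
Secondary of T3: V = 5684.6 × 1665/145 = 65275 V.
I_load = 65275/(3.73×10^6) = 0.017500 A, so P_out = 65275 × 0.017500 = 1142.3 W.
All ideal ⇒ P_in = P_out, so I_supply = 1142.3/480 = 2.38 A.

I_supply ≈ 2.38 A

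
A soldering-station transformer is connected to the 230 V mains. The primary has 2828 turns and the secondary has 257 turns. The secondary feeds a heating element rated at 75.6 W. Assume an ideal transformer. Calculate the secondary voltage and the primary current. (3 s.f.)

V_s = V_p × N_s/N_p = 230 × 257/2828 = 20.902 V.
I_s = P/V_s = 75.6/20.902 = 3.6169 A.
I_p = I_s × N_s/N_p = 3.6169 × 257/2828 = 0.329 A.

V_s ≈ 20.9 V, I_p ≈ 0.329 A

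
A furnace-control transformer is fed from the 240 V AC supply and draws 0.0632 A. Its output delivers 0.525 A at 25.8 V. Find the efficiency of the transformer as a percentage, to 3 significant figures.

η ≈ 89.3%

P_in = 240 × 0.0632 = 15.1680 W.
P_out = 25.8 × 0.525 = 13.5450 W.
η = P_out/P_in = 13.5450/15.1680 = 0.893.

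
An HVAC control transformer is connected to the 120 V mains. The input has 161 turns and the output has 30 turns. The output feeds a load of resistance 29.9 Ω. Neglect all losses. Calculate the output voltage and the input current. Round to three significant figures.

V_out = V_in × N_out/N_in = 120 × 30/161 = 22.360 V.
I_out = V_out/R = 22.360/29.9 = 0.74783 A.
I_in = I_out × N_out/N_in = 0.74783 × 30/161 = 0.139 A.

V_out ≈ 22.4 V, I_in ≈ 0.139 A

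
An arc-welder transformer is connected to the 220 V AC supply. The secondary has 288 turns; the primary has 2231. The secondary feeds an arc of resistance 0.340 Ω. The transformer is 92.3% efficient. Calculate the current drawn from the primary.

I_p ≈ 11.7 A

V_s = 220 × 288/2231 = 28.400 V.
I_s = V_s/R = 28.400/0.340 = 83.529 A.
P_out = V_s I_s = 28.400 × 83.529 = 2372.2 W.
P_in = P_out/η = 2372.2/0.923 = 2570.1 W.
I_p = P_in/V_p = 2570.1/220 = 11.7 A.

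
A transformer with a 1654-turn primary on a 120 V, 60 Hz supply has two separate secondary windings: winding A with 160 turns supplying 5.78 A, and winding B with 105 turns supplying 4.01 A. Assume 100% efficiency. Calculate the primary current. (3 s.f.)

I_p ≈ 0.814 A

V_A = 120 × 160/1654 = 11.608 V; V_B = 120 × 105/1654 = 7.6179 V.
P_out = V_A I_A + V_B I_B = 11.608×5.78 + 7.6179×4.01 = 67.096 + 30.548 = 97.643 W.
Ideal ⇒ P_in = P_out, so I_p = P_out/V_p = 97.643/120 = 0.814 A.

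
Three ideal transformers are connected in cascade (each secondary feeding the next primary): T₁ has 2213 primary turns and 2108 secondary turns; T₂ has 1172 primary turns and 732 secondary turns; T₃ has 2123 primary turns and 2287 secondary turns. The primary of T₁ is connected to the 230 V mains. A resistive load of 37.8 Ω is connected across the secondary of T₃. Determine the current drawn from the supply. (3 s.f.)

Secondary of T₁: V = 230.00 × 2108/2213 = 219.09 V.
Secondary of T₂: V = 219.09 × 732/1172 = 136.84 V.
Secondary of T₃: V = 136.84 × 2287/2123 = 147.41 V.
I_load = 147.41/37.8 = 3.8996 A, so P_out = 147.41 × 3.8996 = 574.83 W.
All ideal ⇒ P_in = P_out, so I_supply = 574.83/230 = 2.50 A.

I_supply ≈ 2.50 A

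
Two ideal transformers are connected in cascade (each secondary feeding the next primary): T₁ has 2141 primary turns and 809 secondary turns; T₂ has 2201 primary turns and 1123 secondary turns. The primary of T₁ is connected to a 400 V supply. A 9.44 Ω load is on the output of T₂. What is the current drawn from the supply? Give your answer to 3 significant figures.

After T₁: V = 400.00 × 809/2141 = 151.14 V.
After T₂: V = 151.14 × 1123/2201 = 77.117 V.
I_load = 77.117/9.44 = 8.1692 A, so P_out = 77.117 × 8.1692 = 629.99 W.
All ideal ⇒ P_in = P_out, so I_supply = 629.99/400 = 1.57 A.

I_supply ≈ 1.57 A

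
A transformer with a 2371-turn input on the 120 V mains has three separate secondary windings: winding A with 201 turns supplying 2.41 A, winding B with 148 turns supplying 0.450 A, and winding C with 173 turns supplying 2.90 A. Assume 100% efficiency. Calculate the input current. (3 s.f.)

V_A = 120 × 201/2371 = 10.173 V; V_B = 120 × 148/2371 = 7.4905 V; V_C = 120 × 173/2371 = 8.7558 V.
P_out = V_A I_A + V_B I_B + V_C I_C = 10.173×2.41 + 7.4905×0.450 + 8.7558×2.90 = 24.517 + 3.3707 + 25.392 = 53.279 W.
Ideal ⇒ P_in = P_out, so I_in = P_out/V_in = 53.279/120 = 0.444 A.

I_in ≈ 0.444 A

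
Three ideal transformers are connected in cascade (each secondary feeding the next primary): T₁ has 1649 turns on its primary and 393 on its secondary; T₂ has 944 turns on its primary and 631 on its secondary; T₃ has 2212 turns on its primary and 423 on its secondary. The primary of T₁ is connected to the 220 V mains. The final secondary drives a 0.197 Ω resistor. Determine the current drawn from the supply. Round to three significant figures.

I_supply ≈ 1.04 A

After T₁: V = 220.00 × 393/1649 = 52.432 V.
After T₂: V = 52.432 × 631/944 = 35.047 V.
After T₃: V = 35.047 × 423/2212 = 6.7020 V.
I_load = 6.7020/0.197 = 34.021 A, so P_out = 6.7020 × 34.021 = 228.01 W.
All ideal ⇒ P_in = P_out, so I_supply = 228.01/220 = 1.04 A.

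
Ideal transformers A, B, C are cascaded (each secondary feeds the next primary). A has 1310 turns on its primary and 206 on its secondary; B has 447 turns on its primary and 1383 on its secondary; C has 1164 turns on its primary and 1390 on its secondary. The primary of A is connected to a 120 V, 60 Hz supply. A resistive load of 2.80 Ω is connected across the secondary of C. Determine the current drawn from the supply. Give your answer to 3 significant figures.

Secondary of A: V = 120.00 × 206/1310 = 18.870 V.
Secondary of B: V = 18.870 × 1383/447 = 58.384 V.
Secondary of C: V = 58.384 × 1390/1164 = 69.719 V.
I_load = 69.719/2.80 = 24.900 A, so P_out = 69.719 × 24.900 = 1736.0 W.
All ideal ⇒ P_in = P_out, so I_supply = 1736.0/120 = 14.5 A.

I_supply ≈ 14.5 A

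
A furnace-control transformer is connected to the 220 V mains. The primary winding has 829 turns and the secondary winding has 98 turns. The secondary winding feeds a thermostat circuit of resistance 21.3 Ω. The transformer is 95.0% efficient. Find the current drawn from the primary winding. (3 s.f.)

I_p ≈ 0.152 A

V_s = 220 × 98/829 = 26.007 V.
I_s = V_s/R = 26.007/21.3 = 1.2210 A.
P_out = V_s I_s = 26.007 × 1.2210 = 31.755 W.
P_in = P_out/η = 31.755/0.950 = 33.426 W.
I_p = P_in/V_p = 33.426/220 = 0.152 A.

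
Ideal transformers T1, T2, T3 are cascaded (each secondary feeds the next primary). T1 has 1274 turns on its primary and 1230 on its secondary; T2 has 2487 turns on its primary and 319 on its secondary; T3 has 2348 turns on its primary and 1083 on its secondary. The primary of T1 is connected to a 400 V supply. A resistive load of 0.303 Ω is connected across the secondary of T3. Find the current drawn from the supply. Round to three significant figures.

I_supply ≈ 4.31 A

After T1: V = 400.00 × 1230/1274 = 386.19 V.
After T2: V = 386.19 × 319/2487 = 49.535 V.
After T3: V = 49.535 × 1083/2348 = 22.848 V.
I_load = 22.848/0.303 = 75.405 A, so P_out = 22.848 × 75.405 = 1722.8 W.
All ideal ⇒ P_in = P_out, so I_supply = 1722.8/400 = 4.31 A.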